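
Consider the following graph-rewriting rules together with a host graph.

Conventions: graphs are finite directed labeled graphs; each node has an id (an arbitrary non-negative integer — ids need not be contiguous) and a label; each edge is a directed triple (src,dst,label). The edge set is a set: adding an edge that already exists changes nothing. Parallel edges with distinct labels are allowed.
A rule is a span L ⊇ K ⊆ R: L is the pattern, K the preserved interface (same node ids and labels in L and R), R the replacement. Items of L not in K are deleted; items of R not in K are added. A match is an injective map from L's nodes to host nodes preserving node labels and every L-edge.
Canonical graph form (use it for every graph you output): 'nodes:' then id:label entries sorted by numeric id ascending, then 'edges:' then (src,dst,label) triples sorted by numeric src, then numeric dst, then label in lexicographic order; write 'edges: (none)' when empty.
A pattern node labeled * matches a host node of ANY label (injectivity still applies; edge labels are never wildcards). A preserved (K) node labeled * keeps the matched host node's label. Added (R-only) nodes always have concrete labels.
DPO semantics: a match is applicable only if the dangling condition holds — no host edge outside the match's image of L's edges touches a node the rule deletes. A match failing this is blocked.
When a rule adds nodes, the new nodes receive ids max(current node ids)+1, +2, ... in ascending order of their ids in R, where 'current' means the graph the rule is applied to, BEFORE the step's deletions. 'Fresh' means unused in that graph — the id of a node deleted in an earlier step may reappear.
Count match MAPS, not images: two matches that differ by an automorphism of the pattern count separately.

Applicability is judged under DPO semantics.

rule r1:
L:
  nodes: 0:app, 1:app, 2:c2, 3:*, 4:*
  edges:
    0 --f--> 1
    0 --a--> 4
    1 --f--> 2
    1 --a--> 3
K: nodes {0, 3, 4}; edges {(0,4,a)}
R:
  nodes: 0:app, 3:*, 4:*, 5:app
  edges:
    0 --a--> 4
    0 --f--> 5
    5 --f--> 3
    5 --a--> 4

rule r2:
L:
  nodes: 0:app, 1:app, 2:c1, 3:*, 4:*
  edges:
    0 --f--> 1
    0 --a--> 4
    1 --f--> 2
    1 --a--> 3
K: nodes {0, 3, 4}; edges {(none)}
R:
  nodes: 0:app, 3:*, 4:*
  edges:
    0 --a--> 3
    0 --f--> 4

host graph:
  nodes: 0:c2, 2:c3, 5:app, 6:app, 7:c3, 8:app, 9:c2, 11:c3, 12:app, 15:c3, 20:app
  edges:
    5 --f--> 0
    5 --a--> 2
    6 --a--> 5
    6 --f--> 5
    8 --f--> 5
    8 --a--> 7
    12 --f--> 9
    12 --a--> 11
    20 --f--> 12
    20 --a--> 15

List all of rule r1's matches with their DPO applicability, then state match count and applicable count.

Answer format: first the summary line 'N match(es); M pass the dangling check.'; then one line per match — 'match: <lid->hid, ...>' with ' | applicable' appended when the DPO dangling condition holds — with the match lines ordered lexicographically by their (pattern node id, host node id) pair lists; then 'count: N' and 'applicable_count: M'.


2 match(es); 1 pass the dangling check.
match: 0->8, 1->5, 2->0, 3->2, 4->7
match: 0->20, 1->12, 2->9, 3->11, 4->15 | applicable
count: 2
applicable_count: 1


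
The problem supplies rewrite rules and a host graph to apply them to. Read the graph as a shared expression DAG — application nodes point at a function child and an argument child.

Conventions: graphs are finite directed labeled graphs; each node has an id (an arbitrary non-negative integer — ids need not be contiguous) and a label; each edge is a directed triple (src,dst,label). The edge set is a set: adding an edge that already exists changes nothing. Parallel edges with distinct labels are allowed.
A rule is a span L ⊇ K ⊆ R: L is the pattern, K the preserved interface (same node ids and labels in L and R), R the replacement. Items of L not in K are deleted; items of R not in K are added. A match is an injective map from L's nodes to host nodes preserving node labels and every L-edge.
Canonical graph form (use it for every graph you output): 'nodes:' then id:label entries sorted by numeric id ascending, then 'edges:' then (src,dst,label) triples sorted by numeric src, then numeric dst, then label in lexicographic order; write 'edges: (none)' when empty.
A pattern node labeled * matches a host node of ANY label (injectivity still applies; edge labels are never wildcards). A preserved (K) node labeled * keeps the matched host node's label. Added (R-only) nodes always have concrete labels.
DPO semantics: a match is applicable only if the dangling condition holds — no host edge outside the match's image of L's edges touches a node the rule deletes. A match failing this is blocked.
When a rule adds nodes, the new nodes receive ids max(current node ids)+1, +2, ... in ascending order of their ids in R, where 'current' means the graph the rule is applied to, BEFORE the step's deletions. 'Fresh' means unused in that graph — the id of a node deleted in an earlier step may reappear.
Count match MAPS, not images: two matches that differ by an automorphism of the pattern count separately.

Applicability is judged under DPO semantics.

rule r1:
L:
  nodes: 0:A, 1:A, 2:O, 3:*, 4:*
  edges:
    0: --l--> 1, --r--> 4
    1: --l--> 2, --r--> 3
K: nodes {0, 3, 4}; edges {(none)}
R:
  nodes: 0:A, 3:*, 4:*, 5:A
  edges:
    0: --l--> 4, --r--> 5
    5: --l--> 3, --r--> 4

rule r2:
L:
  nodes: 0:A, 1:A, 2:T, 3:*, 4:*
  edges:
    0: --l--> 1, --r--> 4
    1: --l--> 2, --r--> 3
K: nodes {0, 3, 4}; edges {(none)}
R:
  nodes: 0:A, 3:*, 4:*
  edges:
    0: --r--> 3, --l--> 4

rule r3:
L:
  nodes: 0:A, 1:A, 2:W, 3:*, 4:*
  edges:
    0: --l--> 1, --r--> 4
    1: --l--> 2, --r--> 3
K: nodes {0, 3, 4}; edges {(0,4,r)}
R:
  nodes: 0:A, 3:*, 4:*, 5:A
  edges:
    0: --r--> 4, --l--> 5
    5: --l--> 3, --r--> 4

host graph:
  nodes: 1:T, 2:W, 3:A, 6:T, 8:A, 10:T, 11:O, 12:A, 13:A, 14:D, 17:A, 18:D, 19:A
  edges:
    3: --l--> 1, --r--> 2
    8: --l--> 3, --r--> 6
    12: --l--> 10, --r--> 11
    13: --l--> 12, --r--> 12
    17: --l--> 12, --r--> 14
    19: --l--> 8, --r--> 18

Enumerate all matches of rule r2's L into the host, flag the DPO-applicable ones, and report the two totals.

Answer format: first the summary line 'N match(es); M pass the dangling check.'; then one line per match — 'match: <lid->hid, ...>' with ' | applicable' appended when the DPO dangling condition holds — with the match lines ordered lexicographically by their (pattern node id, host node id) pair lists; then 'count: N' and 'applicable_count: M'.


2 match(es); 1 pass the dangling check.
match: 0->8, 1->3, 2->1, 3->2, 4->6 | applicable
match: 0->17, 1->12, 2->10, 3->11, 4->14
count: 2
applicable_count: 1


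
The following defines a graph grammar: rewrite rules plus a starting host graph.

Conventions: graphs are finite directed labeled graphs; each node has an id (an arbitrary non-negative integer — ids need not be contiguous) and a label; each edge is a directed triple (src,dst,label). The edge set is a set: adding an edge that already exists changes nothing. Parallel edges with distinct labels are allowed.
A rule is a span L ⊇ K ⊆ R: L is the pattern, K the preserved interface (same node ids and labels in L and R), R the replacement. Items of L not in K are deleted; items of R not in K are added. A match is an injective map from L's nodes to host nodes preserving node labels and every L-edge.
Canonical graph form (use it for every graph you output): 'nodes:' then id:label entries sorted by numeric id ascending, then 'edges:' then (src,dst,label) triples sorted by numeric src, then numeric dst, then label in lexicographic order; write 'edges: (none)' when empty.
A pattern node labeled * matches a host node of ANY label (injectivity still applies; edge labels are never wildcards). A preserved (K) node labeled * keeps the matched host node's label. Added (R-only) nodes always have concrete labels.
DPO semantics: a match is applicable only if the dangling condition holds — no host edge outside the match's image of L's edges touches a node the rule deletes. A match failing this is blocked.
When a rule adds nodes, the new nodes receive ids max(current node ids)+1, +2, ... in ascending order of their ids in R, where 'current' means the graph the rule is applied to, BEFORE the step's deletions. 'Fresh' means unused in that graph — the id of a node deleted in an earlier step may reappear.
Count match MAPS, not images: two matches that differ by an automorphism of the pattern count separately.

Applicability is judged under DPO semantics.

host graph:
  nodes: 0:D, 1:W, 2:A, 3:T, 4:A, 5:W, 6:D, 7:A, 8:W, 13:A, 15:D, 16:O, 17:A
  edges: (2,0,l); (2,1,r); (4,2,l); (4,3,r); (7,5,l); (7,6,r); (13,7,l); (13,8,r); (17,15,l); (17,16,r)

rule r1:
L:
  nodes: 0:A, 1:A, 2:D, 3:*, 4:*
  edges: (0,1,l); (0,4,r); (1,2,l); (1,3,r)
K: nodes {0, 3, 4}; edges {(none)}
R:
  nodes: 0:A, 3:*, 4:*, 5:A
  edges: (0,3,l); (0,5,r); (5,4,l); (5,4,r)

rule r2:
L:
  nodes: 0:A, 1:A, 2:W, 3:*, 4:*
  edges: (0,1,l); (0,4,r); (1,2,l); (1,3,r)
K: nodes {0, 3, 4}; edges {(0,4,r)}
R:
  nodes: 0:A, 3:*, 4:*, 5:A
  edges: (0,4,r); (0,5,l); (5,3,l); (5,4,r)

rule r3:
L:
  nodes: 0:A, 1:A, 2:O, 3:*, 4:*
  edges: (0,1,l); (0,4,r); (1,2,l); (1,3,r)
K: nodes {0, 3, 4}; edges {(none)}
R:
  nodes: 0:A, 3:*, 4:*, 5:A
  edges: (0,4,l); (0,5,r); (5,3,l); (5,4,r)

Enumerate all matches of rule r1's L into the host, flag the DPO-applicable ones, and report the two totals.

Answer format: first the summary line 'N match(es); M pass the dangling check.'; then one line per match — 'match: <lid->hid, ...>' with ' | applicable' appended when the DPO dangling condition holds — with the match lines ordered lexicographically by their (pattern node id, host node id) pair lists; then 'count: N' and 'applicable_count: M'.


1 match(es); 1 pass the dangling check.
match: 0->4, 1->2, 2->0, 3->1, 4->3 | applicable
count: 1
applicable_count: 1


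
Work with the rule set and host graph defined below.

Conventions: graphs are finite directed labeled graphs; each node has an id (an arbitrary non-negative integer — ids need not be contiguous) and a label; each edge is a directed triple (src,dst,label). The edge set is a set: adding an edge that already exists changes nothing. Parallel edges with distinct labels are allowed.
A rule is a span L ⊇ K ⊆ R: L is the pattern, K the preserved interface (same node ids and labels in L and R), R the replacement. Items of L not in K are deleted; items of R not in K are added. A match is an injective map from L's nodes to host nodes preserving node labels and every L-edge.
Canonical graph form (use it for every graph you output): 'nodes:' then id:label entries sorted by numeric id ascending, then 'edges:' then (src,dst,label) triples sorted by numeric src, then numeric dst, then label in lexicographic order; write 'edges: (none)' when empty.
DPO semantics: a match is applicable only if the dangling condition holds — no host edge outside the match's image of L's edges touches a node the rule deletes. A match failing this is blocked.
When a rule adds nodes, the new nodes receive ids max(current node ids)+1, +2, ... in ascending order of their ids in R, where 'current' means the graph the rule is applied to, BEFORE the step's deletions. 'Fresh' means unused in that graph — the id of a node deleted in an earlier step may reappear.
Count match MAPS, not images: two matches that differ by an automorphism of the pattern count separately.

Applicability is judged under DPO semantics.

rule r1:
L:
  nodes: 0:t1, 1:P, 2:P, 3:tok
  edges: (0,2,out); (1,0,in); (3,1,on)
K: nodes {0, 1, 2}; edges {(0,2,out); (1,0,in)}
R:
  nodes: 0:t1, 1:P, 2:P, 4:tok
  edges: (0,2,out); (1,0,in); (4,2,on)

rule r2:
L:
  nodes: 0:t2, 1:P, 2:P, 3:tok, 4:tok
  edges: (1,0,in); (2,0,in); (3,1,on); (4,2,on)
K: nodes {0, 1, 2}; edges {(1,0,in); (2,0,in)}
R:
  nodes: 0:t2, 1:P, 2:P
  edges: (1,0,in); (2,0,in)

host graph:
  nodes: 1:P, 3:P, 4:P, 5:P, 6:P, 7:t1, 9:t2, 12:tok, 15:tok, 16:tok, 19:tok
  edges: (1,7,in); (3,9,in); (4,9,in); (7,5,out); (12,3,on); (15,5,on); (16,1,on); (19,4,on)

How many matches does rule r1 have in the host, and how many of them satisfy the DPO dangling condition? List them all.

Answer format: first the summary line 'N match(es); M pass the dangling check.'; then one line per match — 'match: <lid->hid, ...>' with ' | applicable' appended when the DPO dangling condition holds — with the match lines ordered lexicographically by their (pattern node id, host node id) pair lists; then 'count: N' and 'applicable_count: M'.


1 match(es); 1 pass the dangling check.
match: 0->7, 1->1, 2->5, 3->16 | applicable
count: 1
applicable_count: 1


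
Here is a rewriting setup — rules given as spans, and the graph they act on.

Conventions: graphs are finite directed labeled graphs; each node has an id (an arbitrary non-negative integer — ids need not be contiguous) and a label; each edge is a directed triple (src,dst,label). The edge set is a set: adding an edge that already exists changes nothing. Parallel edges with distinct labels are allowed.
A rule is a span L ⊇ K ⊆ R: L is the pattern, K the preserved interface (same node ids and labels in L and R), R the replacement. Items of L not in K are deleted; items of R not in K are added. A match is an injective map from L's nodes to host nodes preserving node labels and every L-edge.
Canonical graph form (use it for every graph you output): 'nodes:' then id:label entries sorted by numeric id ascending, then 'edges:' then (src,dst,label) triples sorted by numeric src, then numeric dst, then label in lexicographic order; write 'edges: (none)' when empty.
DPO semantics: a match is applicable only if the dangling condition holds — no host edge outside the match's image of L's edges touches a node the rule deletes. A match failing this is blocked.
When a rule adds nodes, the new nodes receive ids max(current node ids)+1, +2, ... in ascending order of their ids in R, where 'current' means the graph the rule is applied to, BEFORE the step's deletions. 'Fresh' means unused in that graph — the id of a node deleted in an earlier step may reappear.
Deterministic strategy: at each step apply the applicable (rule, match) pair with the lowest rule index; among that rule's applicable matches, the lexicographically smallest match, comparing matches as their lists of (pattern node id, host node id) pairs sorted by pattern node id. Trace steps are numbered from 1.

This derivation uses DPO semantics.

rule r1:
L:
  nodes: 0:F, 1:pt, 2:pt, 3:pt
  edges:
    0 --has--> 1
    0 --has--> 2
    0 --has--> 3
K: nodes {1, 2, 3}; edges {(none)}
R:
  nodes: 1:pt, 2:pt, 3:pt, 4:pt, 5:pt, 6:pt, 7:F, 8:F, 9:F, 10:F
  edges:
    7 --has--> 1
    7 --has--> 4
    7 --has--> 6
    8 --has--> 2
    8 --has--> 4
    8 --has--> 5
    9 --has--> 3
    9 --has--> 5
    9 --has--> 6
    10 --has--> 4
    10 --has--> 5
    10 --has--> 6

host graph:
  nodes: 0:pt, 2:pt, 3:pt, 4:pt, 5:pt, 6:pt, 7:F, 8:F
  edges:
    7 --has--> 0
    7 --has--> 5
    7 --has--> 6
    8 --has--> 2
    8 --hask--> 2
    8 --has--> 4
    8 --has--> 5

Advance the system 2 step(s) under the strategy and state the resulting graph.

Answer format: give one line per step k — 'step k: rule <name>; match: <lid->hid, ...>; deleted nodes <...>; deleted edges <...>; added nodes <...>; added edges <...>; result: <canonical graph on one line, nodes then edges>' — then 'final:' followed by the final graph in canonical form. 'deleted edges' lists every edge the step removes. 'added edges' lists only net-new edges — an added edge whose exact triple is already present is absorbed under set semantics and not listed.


step 1: rule r1; match: 0->7, 1->0, 2->5, 3->6; deleted nodes 7; deleted edges (7,0,has); (7,5,has); (7,6,has); added nodes 9, 10, 11, 12, 13, 14, 15; added edges (12,0,has); (12,9,has); (12,11,has); (13,5,has); (13,9,has); (13,10,has); (14,6,has); (14,10,has); (14,11,has); (15,9,has); (15,10,has); (15,11,has); result: nodes: 0:pt, 2:pt, 3:pt, 4:pt, 5:pt, 6:pt, 8:F, 9:pt, 10:pt, 11:pt, 12:F, 13:F, 14:F, 15:F edges: (8,2,has); (8,2,hask); (8,4,has); (8,5,has); (12,0,has); (12,9,has); (12,11,has); (13,5,has); (13,9,has); (13,10,has); (14,6,has); (14,10,has); (14,11,has); (15,9,has); (15,10,has); (15,11,has)
step 2: rule r1; match: 0->12, 1->0, 2->9, 3->11; deleted nodes 12; deleted edges (12,0,has); (12,9,has); (12,11,has); added nodes 16, 17, 18, 19, 20, 21, 22; added edges (19,0,has); (19,16,has); (19,18,has); (20,9,has); (20,16,has); (20,17,has); (21,11,has); (21,17,has); (21,18,has); (22,16,has); (22,17,has); (22,18,has); result: nodes: 0:pt, 2:pt, 3:pt, 4:pt, 5:pt, 6:pt, 8:F, 9:pt, 10:pt, 11:pt, 13:F, 14:F, 15:F, 16:pt, 17:pt, 18:pt, 19:F, 20:F, 21:F, 22:F edges: (8,2,has); (8,2,hask); (8,4,has); (8,5,has); (13,5,has); (13,9,has); (13,10,has); (14,6,has); (14,10,has); (14,11,has); (15,9,has); (15,10,has); (15,11,has); (19,0,has); (19,16,has); (19,18,has); (20,9,has); (20,16,has); (20,17,has); (21,11,has); (21,17,has); (21,18,has); (22,16,has); (22,17,has); (22,18,has)
final:
nodes: 0:pt, 2:pt, 3:pt, 4:pt, 5:pt, 6:pt, 8:F, 9:pt, 10:pt, 11:pt, 13:F, 14:F, 15:F, 16:pt, 17:pt, 18:pt, 19:F, 20:F, 21:F, 22:F
edges: (8,2,has); (8,2,hask); (8,4,has); (8,5,has); (13,5,has); (13,9,has); (13,10,has); (14,6,has); (14,10,has); (14,11,has); (15,9,has); (15,10,has); (15,11,has); (19,0,has); (19,16,has); (19,18,has); (20,9,has); (20,16,has); (20,17,has); (21,11,has); (21,17,has); (21,18,has); (22,16,has); (22,17,has); (22,18,has)


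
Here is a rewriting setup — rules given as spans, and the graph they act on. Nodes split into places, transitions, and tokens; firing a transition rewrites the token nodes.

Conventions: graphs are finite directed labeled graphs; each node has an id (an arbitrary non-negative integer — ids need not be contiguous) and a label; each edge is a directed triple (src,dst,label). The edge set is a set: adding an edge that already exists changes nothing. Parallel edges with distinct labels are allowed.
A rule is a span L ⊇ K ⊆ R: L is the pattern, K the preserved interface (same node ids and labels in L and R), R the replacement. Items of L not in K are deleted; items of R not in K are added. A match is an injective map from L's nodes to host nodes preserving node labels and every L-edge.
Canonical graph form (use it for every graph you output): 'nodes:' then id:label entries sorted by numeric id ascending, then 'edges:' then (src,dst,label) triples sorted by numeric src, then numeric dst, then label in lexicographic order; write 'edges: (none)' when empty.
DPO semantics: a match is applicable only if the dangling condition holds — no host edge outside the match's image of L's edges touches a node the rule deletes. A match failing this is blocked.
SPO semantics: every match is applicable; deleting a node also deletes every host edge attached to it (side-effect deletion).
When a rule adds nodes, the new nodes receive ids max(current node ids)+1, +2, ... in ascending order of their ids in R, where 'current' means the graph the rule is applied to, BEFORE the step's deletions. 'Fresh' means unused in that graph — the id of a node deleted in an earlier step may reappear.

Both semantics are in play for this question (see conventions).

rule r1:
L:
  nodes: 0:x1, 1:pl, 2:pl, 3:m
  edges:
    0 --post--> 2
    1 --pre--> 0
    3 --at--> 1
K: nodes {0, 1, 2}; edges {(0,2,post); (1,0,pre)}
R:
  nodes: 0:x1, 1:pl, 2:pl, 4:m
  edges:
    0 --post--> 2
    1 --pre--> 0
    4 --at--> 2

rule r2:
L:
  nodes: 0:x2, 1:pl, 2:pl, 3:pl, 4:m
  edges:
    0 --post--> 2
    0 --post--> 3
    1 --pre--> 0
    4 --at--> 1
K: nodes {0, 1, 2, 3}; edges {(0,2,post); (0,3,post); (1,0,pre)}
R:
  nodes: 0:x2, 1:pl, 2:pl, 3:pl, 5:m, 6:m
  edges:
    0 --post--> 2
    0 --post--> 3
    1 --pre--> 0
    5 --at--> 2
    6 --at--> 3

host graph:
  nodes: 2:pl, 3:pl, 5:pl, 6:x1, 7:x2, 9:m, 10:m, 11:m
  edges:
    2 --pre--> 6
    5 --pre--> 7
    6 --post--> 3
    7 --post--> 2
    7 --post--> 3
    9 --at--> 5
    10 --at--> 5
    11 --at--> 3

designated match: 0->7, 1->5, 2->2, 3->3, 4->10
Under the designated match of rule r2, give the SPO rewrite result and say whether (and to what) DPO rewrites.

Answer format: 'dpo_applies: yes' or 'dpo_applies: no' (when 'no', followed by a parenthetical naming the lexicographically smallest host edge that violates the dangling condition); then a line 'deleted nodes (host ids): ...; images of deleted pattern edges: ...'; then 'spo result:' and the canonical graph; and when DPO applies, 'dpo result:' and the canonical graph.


dpo_applies: yes
deleted nodes (host ids): 10; images of deleted pattern edges: (10,5,at)
spo result:
nodes: 2:pl, 3:pl, 5:pl, 6:x1, 7:x2, 9:m, 11:m, 12:m, 13:m
edges: (2,6,pre); (5,7,pre); (6,3,post); (7,2,post); (7,3,post); (9,5,at); (11,3,at); (12,2,at); (13,3,at)
dpo result:
nodes: 2:pl, 3:pl, 5:pl, 6:x1, 7:x2, 9:m, 11:m, 12:m, 13:m
edges: (2,6,pre); (5,7,pre); (6,3,post); (7,2,post); (7,3,post); (9,5,at); (11,3,at); (12,2,at); (13,3,at)


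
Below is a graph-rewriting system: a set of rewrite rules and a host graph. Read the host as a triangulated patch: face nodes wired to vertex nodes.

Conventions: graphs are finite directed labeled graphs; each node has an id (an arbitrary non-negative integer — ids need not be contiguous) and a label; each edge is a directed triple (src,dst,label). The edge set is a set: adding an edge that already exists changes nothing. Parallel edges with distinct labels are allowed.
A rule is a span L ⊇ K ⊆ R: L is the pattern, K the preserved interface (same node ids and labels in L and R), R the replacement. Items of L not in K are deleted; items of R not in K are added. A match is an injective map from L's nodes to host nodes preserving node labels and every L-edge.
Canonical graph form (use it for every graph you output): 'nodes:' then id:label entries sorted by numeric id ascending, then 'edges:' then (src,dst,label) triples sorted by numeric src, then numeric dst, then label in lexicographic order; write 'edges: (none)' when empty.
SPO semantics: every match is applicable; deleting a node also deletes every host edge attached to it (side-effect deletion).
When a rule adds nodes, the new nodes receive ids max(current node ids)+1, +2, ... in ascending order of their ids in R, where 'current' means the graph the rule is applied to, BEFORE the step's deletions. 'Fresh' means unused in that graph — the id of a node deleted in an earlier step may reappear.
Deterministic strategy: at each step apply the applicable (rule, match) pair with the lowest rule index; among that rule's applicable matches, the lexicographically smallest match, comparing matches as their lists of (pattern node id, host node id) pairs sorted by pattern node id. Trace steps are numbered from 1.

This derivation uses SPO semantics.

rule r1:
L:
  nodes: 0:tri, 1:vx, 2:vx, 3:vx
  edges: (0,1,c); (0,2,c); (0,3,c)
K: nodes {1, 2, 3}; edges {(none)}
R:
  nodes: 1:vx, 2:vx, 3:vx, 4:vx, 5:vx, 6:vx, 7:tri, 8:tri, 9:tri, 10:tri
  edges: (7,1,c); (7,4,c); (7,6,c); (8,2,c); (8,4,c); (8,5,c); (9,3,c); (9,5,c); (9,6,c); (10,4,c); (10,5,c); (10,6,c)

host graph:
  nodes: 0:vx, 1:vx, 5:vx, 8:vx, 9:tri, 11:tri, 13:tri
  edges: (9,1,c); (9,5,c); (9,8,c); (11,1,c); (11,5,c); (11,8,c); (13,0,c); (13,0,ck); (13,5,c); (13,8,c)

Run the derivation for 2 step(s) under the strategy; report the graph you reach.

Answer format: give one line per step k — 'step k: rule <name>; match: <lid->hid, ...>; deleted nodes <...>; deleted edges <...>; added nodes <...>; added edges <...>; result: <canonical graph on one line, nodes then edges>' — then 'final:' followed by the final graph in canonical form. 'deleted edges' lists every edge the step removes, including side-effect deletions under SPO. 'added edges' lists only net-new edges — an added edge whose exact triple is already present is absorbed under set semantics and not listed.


step 1: rule r1; match: 0->9, 1->1, 2->5, 3->8; deleted nodes 9; deleted edges (9,1,c); (9,5,c); (9,8,c); added nodes 14, 15, 16, 17, 18, 19, 20; added edges (17,1,c); (17,14,c); (17,16,c); (18,5,c); (18,14,c); (18,15,c); (19,8,c); (19,15,c); (19,16,c); (20,14,c); (20,15,c); (20,16,c); result: nodes: 0:vx, 1:vx, 5:vx, 8:vx, 11:tri, 13:tri, 14:vx, 15:vx, 16:vx, 17:tri, 18:tri, 19:tri, 20:tri edges: (11,1,c); (11,5,c); (11,8,c); (13,0,c); (13,0,ck); (13,5,c); (13,8,c); (17,1,c); (17,14,c); (17,16,c); (18,5,c); (18,14,c); (18,15,c); (19,8,c); (19,15,c); (19,16,c); (20,14,c); (20,15,c); (20,16,c)
step 2: rule r1; match: 0->11, 1->1, 2->5, 3->8; deleted nodes 11; deleted edges (11,1,c); (11,5,c); (11,8,c); added nodes 21, 22, 23, 24, 25, 26, 27; added edges (24,1,c); (24,21,c); (24,23,c); (25,5,c); (25,21,c); (25,22,c); (26,8,c); (26,22,c); (26,23,c); (27,21,c); (27,22,c); (27,23,c); result: nodes: 0:vx, 1:vx, 5:vx, 8:vx, 13:tri, 14:vx, 15:vx, 16:vx, 17:tri, 18:tri, 19:tri, 20:tri, 21:vx, 22:vx, 23:vx, 24:tri, 25:tri, 26:tri, 27:tri edges: (13,0,c); (13,0,ck); (13,5,c); (13,8,c); (17,1,c); (17,14,c); (17,16,c); (18,5,c); (18,14,c); (18,15,c); (19,8,c); (19,15,c); (19,16,c); (20,14,c); (20,15,c); (20,16,c); (24,1,c); (24,21,c); (24,23,c); (25,5,c); (25,21,c); (25,22,c); (26,8,c); (26,22,c); (26,23,c); (27,21,c); (27,22,c); (27,23,c)
final:
nodes: 0:vx, 1:vx, 5:vx, 8:vx, 13:tri, 14:vx, 15:vx, 16:vx, 17:tri, 18:tri, 19:tri, 20:tri, 21:vx, 22:vx, 23:vx, 24:tri, 25:tri, 26:tri, 27:tri
edges: (13,0,c); (13,0,ck); (13,5,c); (13,8,c); (17,1,c); (17,14,c); (17,16,c); (18,5,c); (18,14,c); (18,15,c); (19,8,c); (19,15,c); (19,16,c); (20,14,c); (20,15,c); (20,16,c); (24,1,c); (24,21,c); (24,23,c); (25,5,c); (25,21,c); (25,22,c); (26,8,c); (26,22,c); (26,23,c); (27,21,c); (27,22,c); (27,23,c)


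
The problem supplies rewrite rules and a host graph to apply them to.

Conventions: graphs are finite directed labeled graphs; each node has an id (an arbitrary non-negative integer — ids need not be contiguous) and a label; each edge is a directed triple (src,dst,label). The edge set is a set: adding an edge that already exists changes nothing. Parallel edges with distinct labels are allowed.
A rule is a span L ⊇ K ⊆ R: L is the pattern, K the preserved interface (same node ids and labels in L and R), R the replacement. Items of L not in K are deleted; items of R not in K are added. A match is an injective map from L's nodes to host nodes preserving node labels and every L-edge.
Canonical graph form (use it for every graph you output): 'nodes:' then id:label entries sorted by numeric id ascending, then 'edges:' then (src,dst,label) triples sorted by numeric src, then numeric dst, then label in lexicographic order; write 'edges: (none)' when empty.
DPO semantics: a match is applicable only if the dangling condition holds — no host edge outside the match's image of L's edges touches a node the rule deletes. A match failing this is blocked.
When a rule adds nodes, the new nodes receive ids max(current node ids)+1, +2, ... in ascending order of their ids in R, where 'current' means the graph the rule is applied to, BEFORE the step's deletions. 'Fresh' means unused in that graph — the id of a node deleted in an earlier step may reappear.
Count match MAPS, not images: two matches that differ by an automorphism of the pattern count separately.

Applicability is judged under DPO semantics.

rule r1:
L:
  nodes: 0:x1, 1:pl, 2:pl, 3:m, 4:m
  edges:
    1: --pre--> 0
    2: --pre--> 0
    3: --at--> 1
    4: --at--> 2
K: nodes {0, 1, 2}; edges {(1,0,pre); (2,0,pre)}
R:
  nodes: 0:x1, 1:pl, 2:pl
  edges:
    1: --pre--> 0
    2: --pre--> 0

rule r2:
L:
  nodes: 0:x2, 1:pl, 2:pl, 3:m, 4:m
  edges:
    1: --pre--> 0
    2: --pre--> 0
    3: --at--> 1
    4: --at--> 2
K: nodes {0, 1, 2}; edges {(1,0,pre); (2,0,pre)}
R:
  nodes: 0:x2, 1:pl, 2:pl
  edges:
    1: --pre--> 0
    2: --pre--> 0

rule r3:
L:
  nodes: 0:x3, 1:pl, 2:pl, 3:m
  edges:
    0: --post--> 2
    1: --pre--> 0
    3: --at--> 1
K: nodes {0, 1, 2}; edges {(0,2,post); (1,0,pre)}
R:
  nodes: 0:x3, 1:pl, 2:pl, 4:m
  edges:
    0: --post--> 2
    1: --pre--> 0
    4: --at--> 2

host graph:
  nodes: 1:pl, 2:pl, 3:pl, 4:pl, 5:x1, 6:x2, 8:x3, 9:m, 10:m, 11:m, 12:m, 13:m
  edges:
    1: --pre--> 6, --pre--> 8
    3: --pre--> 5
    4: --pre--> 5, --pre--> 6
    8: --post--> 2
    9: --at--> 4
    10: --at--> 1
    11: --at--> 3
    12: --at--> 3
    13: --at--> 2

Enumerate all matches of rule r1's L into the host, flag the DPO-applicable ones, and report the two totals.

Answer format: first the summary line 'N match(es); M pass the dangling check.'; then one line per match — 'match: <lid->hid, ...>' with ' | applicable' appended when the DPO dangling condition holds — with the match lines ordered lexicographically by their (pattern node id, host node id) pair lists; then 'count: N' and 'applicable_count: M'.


4 match(es); 4 pass the dangling check.
match: 0->5, 1->3, 2->4, 3->11, 4->9 | applicable
match: 0->5, 1->3, 2->4, 3->12, 4->9 | applicable
match: 0->5, 1->4, 2->3, 3->9, 4->11 | applicable
match: 0->5, 1->4, 2->3, 3->9, 4->12 | applicable
count: 4
applicable_count: 4


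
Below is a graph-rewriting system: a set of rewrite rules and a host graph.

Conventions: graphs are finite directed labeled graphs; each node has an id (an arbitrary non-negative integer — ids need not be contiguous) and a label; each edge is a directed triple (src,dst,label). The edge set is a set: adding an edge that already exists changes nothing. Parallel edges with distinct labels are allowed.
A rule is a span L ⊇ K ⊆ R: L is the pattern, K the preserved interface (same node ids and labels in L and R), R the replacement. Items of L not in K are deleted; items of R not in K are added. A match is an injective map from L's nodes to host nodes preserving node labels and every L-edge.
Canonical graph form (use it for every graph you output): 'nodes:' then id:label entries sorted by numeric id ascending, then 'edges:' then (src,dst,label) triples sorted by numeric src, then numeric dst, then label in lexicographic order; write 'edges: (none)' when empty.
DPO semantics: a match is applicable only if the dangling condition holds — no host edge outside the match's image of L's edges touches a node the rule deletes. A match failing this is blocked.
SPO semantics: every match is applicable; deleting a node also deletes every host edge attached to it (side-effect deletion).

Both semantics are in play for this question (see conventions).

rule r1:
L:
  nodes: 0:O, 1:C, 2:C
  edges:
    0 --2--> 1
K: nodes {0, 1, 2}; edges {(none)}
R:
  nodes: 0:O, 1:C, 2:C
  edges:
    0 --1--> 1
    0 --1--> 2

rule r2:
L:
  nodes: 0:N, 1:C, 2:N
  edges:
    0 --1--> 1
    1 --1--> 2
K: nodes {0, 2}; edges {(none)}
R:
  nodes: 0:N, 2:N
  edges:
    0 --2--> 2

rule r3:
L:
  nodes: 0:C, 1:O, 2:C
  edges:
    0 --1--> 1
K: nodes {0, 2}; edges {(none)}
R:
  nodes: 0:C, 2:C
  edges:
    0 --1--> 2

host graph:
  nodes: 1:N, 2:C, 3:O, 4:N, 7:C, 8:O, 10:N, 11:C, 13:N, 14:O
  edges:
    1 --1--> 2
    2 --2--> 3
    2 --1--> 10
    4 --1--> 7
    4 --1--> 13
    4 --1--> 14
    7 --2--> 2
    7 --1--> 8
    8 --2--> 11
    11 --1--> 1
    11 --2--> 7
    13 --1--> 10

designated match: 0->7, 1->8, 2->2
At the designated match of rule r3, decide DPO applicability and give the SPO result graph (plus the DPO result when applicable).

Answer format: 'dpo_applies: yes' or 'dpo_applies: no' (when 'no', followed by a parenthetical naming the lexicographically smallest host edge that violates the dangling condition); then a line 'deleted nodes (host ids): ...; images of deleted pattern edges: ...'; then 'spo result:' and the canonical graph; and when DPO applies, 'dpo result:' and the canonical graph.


dpo_applies: no
(the rule deletes node 8, which keeps host edge (8,11,2) outside the match image — the dangling condition fails, DPO blocks; SPO proceeds and side-deletes such edges)
deleted nodes (host ids): 8; images of deleted pattern edges: (7,8,1)
spo result:
nodes: 1:N, 2:C, 3:O, 4:N, 7:C, 10:N, 11:C, 13:N, 14:O
edges: (1,2,1); (2,3,2); (2,10,1); (4,7,1); (4,13,1); (4,14,1); (7,2,1); (7,2,2); (11,1,1); (11,7,2); (13,10,1)


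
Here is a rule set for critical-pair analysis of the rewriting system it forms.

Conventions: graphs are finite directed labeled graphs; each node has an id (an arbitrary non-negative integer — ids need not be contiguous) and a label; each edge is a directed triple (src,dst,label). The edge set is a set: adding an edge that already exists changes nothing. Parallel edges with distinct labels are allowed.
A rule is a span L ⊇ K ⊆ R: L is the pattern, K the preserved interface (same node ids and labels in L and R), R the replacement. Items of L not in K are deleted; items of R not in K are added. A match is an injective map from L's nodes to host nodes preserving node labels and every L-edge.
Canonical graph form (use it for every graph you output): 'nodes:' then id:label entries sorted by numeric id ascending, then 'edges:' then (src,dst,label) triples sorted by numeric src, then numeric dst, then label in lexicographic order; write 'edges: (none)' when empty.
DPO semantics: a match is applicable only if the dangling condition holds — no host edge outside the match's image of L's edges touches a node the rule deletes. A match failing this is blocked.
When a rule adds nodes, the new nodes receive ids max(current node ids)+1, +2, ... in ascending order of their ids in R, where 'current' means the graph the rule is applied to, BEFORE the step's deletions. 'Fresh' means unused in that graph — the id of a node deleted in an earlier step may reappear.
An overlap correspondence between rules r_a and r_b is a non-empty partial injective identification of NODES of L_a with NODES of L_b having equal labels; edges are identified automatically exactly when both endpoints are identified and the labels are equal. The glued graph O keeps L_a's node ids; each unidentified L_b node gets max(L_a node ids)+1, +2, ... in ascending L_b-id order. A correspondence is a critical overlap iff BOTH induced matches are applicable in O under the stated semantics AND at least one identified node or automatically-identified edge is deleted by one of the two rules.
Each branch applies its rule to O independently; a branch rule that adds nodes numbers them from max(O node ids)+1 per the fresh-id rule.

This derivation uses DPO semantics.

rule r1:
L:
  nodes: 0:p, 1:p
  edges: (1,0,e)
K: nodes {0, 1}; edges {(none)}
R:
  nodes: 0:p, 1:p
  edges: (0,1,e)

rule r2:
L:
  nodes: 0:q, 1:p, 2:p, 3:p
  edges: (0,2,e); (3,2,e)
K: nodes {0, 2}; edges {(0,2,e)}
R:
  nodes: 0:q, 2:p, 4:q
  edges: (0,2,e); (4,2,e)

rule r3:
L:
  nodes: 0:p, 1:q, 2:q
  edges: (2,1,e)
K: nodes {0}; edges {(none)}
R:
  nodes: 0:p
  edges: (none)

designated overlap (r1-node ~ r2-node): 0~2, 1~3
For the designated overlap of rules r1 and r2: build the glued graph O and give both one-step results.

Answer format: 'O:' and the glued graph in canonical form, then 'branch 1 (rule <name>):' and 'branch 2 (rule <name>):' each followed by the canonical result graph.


O:
nodes: 0:p, 1:p, 2:q, 3:p
edges: (1,0,e); (2,0,e)
branch 1 (rule r1):
nodes: 0:p, 1:p, 2:q, 3:p
edges: (0,1,e); (2,0,e)
branch 2 (rule r2):
nodes: 0:p, 2:q, 4:q
edges: (2,0,e); (4,0,e)


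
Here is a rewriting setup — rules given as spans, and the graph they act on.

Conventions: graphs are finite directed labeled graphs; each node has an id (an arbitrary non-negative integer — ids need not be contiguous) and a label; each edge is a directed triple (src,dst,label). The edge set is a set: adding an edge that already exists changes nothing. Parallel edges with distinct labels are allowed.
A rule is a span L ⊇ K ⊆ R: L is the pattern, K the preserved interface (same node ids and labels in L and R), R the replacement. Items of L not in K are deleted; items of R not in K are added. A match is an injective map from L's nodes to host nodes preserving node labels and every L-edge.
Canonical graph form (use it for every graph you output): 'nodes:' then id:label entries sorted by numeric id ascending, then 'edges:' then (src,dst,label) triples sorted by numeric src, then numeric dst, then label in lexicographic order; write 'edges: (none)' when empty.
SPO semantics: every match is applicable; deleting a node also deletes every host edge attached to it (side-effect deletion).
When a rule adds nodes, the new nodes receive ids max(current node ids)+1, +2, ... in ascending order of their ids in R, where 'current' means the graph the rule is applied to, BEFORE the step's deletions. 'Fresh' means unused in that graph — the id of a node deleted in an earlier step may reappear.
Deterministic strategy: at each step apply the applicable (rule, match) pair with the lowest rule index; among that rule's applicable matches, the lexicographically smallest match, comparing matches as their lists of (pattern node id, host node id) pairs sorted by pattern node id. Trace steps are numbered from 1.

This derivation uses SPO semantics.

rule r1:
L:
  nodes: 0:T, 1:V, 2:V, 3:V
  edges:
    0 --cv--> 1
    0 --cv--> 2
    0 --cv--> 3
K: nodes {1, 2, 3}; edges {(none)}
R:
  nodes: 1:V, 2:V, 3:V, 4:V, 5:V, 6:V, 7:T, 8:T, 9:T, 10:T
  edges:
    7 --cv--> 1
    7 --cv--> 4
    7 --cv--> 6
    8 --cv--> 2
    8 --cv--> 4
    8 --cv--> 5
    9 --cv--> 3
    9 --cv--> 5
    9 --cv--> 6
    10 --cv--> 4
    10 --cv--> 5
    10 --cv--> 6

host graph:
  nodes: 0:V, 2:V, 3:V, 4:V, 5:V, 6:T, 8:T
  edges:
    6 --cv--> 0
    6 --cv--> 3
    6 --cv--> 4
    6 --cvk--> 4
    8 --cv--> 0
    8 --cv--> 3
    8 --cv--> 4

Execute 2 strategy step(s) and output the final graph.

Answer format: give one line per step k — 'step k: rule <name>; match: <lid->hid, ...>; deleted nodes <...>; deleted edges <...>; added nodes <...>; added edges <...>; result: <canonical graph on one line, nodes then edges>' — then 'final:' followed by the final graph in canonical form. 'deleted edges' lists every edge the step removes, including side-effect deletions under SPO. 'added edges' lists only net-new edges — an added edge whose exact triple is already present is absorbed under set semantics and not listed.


step 1: rule r1; match: 0->6, 1->0, 2->3, 3->4; deleted nodes 6; deleted edges (6,0,cv); (6,3,cv); (6,4,cv); (6,4,cvk); added nodes 9, 10, 11, 12, 13, 14, 15; added edges (12,0,cv); (12,9,cv); (12,11,cv); (13,3,cv); (13,9,cv); (13,10,cv); (14,4,cv); (14,10,cv); (14,11,cv); (15,9,cv); (15,10,cv); (15,11,cv); result: nodes: 0:V, 2:V, 3:V, 4:V, 5:V, 8:T, 9:V, 10:V, 11:V, 12:T, 13:T, 14:T, 15:T edges: (8,0,cv); (8,3,cv); (8,4,cv); (12,0,cv); (12,9,cv); (12,11,cv); (13,3,cv); (13,9,cv); (13,10,cv); (14,4,cv); (14,10,cv); (14,11,cv); (15,9,cv); (15,10,cv); (15,11,cv)
step 2: rule r1; match: 0->8, 1->0, 2->3, 3->4; deleted nodes 8; deleted edges (8,0,cv); (8,3,cv); (8,4,cv); added nodes 16, 17, 18, 19, 20, 21, 22; added edges (19,0,cv); (19,16,cv); (19,18,cv); (20,3,cv); (20,16,cv); (20,17,cv); (21,4,cv); (21,17,cv); (21,18,cv); (22,16,cv); (22,17,cv); (22,18,cv); result: nodes: 0:V, 2:V, 3:V, 4:V, 5:V, 9:V, 10:V, 11:V, 12:T, 13:T, 14:T, 15:T, 16:V, 17:V, 18:V, 19:T, 20:T, 21:T, 22:T edges: (12,0,cv); (12,9,cv); (12,11,cv); (13,3,cv); (13,9,cv); (13,10,cv); (14,4,cv); (14,10,cv); (14,11,cv); (15,9,cv); (15,10,cv); (15,11,cv); (19,0,cv); (19,16,cv); (19,18,cv); (20,3,cv); (20,16,cv); (20,17,cv); (21,4,cv); (21,17,cv); (21,18,cv); (22,16,cv); (22,17,cv); (22,18,cv)
final:
nodes: 0:V, 2:V, 3:V, 4:V, 5:V, 9:V, 10:V, 11:V, 12:T, 13:T, 14:T, 15:T, 16:V, 17:V, 18:V, 19:T, 20:T, 21:T, 22:T
edges: (12,0,cv); (12,9,cv); (12,11,cv); (13,3,cv); (13,9,cv); (13,10,cv); (14,4,cv); (14,10,cv); (14,11,cv); (15,9,cv); (15,10,cv); (15,11,cv); (19,0,cv); (19,16,cv); (19,18,cv); (20,3,cv); (20,16,cv); (20,17,cv); (21,4,cv); (21,17,cv); (21,18,cv); (22,16,cv); (22,17,cv); (22,18,cv)


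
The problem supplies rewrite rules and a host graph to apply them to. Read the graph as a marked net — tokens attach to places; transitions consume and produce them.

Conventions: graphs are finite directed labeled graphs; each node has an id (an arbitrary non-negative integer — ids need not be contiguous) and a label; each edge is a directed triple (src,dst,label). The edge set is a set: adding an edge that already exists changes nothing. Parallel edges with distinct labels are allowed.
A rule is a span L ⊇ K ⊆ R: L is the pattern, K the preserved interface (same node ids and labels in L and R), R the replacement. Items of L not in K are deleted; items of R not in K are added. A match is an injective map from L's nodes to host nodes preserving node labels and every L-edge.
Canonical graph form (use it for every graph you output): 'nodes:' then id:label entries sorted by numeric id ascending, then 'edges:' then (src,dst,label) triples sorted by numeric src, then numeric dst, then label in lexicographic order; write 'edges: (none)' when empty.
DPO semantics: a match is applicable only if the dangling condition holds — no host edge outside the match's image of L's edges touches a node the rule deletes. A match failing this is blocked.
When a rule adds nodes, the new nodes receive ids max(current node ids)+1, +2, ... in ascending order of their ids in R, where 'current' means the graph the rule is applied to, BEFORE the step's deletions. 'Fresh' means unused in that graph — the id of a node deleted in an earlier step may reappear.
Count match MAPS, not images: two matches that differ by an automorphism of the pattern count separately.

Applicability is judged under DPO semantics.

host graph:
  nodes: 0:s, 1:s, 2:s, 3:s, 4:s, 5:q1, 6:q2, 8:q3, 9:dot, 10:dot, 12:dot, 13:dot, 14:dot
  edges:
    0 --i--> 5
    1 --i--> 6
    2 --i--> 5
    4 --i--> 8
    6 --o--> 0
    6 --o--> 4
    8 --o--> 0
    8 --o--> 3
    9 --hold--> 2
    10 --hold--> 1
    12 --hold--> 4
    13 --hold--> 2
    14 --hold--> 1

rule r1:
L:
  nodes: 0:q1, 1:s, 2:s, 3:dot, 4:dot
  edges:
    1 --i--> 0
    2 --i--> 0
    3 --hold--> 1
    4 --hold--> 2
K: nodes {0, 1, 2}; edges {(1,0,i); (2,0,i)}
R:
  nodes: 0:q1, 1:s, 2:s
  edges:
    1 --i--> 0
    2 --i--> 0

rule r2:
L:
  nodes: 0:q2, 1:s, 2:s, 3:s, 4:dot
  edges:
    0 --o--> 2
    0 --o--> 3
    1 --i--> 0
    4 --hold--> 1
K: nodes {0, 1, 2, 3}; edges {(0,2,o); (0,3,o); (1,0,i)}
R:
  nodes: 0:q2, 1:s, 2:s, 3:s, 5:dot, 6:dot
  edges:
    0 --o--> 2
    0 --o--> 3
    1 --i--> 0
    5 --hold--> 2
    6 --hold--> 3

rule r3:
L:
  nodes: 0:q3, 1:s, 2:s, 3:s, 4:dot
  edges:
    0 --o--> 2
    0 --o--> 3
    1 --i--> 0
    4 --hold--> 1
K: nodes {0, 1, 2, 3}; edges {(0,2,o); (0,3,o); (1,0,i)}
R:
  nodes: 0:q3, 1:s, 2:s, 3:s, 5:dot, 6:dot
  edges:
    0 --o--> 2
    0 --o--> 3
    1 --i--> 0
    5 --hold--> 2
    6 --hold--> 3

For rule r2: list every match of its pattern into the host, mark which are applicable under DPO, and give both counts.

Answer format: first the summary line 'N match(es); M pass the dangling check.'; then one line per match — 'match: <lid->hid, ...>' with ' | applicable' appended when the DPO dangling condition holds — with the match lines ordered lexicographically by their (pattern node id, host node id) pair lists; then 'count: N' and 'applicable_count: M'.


4 match(es); 4 pass the dangling check.
match: 0->6, 1->1, 2->0, 3->4, 4->10 | applicable
match: 0->6, 1->1, 2->0, 3->4, 4->14 | applicable
match: 0->6, 1->1, 2->4, 3->0, 4->10 | applicable
match: 0->6, 1->1, 2->4, 3->0, 4->14 | applicable
count: 4
applicable_count: 4
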